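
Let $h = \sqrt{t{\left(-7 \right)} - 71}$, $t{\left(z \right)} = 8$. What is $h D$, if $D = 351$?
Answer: $1053 i \sqrt{7} \approx 2786.0 i$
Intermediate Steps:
$h = 3 i \sqrt{7}$ ($h = \sqrt{8 - 71} = \sqrt{-63} = 3 i \sqrt{7} \approx 7.9373 i$)
$h D = 3 i \sqrt{7} \cdot 351 = 1053 i \sqrt{7}$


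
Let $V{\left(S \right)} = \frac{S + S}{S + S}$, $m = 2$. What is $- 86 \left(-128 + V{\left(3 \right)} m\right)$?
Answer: $10836$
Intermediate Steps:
$V{\left(S \right)} = 1$ ($V{\left(S \right)} = \frac{2 S}{2 S} = 2 S \frac{1}{2 S} = 1$)
$- 86 \left(-128 + V{\left(3 \right)} m\right) = - 86 \left(-128 + 1 \cdot 2\right) = - 86 \left(-128 + 2\right) = \left(-86\right) \left(-126\right) = 10836$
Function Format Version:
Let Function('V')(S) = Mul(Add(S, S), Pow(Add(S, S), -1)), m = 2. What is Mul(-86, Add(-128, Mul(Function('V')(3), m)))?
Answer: 10836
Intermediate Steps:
Function('V')(S) = 1 (Function('V')(S) = Mul(Mul(2, S), Pow(Mul(2, S), -1)) = Mul(Mul(2, S), Mul(Rational(1, 2), Pow(S, -1))) = 1)
Mul(-86, Add(-128, Mul(Function('V')(3), m))) = Mul(-86, Add(-128, Mul(1, 2))) = Mul(-86, Add(-128, 2)) = Mul(-86, -126) = 10836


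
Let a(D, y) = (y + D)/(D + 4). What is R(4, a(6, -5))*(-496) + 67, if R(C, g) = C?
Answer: -1917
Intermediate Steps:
a(D, y) = (D + y)/(4 + D)
R(4, a(6, -5))*(-496) + 67 = 4*(-496) + 67 = -1984 + 67 = -1917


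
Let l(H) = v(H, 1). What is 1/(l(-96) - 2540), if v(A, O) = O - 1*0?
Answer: -1/2539 ≈ -0.00039386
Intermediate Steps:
v(A, O) = O (v(A, O) = O + 0 = O)
l(H) = 1
1/(l(-96) - 2540) = 1/(1 - 2540) = 1/(-2539) = -1/2539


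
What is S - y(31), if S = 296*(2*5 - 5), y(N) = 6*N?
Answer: 1294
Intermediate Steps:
S = 1480 (S = 296*(10 - 5) = 296*5 = 1480)
S - y(31) = 1480 - 6*31 = 1480 - 1*186 = 1480 - 186 = 1294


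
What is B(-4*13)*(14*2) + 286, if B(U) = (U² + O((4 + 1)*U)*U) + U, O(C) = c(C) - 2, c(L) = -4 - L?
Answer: -295282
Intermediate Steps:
O(C) = -6 - C (O(C) = (-4 - C) - 2 = -6 - C)
B(U) = U + U² + U*(-6 - 5*U) (B(U) = (U² + (-6 - (4 + 1)*U)*U) + U = (U² + (-6 - 5*U)*U) + U = (U² + U*(-6 - 5*U)) + U = U + U² + U*(-6 - 5*U))
B(-4*13)*(14*2) + 286 = (-(-4*13)*(5 + 4*(-4*13)))*(14*2) + 286 = -1*(-52)*(5 + 4*(-52))*28 + 286 = -1*(-52)*(5 - 208)*28 + 286 = -1*(-52)*(-203)*28 + 286 = -10556*28 + 286 = -295568 + 286 = -295282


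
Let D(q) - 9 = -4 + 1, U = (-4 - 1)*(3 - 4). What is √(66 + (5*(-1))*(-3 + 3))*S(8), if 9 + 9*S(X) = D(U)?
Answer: -√66/3 ≈ -2.7080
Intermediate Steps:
U = 5 (U = -5*(-1) = 5)
D(q) = 6 (D(q) = 9 + (-4 + 1) = 9 - 3 = 6)
S(X) = -⅓ (S(X) = -1 + (⅑)*6 = -1 + ⅔ = -⅓)
√(66 + (5*(-1))*(-3 + 3))*S(8) = √(66 + (5*(-1))*(-3 + 3))*(-⅓) = √(66 - 5*0)*(-⅓) = √(66 + 0)*(-⅓) = √66*(-⅓) = -√66/3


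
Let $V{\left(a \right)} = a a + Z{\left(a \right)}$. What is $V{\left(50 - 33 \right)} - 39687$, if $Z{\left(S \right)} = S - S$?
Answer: $-39398$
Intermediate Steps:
$Z{\left(S \right)} = 0$
$V{\left(a \right)} = a^{2}$ ($V{\left(a \right)} = a a + 0 = a^{2} + 0 = a^{2}$)
$V{\left(50 - 33 \right)} - 39687 = \left(50 - 33\right)^{2} - 39687 = 17^{2} - 39687 = 289 - 39687 = -39398$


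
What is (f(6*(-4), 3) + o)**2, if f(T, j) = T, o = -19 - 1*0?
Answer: 1849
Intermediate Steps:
o = -19 (o = -19 + 0 = -19)
(f(6*(-4), 3) + o)**2 = (6*(-4) - 19)**2 = (-24 - 19)**2 = (-43)**2 = 1849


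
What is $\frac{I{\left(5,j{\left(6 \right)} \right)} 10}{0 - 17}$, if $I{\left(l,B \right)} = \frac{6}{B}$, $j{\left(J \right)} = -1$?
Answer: $\frac{60}{17} \approx 3.5294$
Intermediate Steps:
$\frac{I{\left(5,j{\left(6 \right)} \right)} 10}{0 - 17} = \frac{\frac{6}{-1} \cdot 10}{0 - 17} = \frac{6 \left(-1\right) 10}{0 - 17} = \frac{\left(-6\right) 10}{0 - 17} = - \frac{60}{-17} = \left(-60\right) \left(- \frac{1}{17}\right) = \frac{60}{17}$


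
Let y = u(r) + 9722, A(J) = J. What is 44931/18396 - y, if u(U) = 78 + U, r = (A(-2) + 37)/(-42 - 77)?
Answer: -1021305931/104244 ≈ -9797.3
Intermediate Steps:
r = -5/17 (r = (-2 + 37)/(-42 - 77) = 35/(-119) = 35*(-1/119) = -5/17 ≈ -0.29412)
y = 166595/17 (y = (78 - 5/17) + 9722 = 1321/17 + 9722 = 166595/17 ≈ 9799.7)
44931/18396 - y = 44931/18396 - 1*166595/17 = 44931*(1/18396) - 166595/17 = 14977/6132 - 166595/17 = -1021305931/104244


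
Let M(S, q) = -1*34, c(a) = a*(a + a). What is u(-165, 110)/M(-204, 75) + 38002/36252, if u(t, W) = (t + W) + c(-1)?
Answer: 401678/154071 ≈ 2.6071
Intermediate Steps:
c(a) = 2*a² (c(a) = a*(2*a) = 2*a²)
u(t, W) = 2 + W + t (u(t, W) = (t + W) + 2*(-1)² = (W + t) + 2*1 = (W + t) + 2 = 2 + W + t)
M(S, q) = -34
u(-165, 110)/M(-204, 75) + 38002/36252 = (2 + 110 - 165)/(-34) + 38002/36252 = -53*(-1/34) + 38002*(1/36252) = 53/34 + 19001/18126 = 401678/154071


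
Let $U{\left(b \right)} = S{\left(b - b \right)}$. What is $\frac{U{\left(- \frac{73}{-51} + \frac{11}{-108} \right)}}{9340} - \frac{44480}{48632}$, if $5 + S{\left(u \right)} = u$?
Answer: $- \frac{10392159}{11355572} \approx -0.91516$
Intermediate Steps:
$S{\left(u \right)} = -5 + u$
$U{\left(b \right)} = -5$ ($U{\left(b \right)} = -5 + \left(b - b\right) = -5 + 0 = -5$)
$\frac{U{\left(- \frac{73}{-51} + \frac{11}{-108} \right)}}{9340} - \frac{44480}{48632} = - \frac{5}{9340} - \frac{44480}{48632} = \left(-5\right) \frac{1}{9340} - \frac{5560}{6079} = - \frac{1}{1868} - \frac{5560}{6079} = - \frac{10392159}{11355572}$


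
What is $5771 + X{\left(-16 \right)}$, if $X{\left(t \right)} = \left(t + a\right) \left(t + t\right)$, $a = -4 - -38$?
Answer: $5195$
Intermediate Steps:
$a = 34$ ($a = -4 + 38 = 34$)
$X{\left(t \right)} = 2 t \left(34 + t\right)$ ($X{\left(t \right)} = \left(t + 34\right) \left(t + t\right) = \left(34 + t\right) 2 t = 2 t \left(34 + t\right)$)
$5771 + X{\left(-16 \right)} = 5771 + 2 \left(-16\right) \left(34 - 16\right) = 5771 + 2 \left(-16\right) 18 = 5771 - 576 = 5195$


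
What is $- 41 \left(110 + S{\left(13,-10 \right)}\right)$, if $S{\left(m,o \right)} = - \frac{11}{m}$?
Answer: $- \frac{58179}{13} \approx -4475.3$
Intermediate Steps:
$- 41 \left(110 + S{\left(13,-10 \right)}\right) = - 41 \left(110 - \frac{11}{13}\right) = \left(-41\right) \frac{1419}{13} = - \frac{58179}{13}$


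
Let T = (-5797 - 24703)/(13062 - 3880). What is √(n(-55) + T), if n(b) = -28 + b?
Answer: I*√1819427073/4591 ≈ 9.291*I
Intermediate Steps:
T = -15250/4591 (T = -30500/9182 = -30500*1/9182 = -15250/4591 ≈ -3.3217)
√(n(-55) + T) = √((-28 - 55) - 15250/4591) = √(-83 - 15250/4591) = √(-396303/4591) = I*√1819427073/4591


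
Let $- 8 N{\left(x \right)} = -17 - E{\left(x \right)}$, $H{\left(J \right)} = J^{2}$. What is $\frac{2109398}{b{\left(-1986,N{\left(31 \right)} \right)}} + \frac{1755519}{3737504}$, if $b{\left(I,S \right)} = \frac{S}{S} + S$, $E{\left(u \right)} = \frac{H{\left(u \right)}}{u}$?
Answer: $\frac{7883895751225}{26162528} \approx 3.0134 \cdot 10^{5}$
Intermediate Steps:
$E{\left(u \right)} = u$ ($E{\left(u \right)} = \frac{u^{2}}{u} = u$)
$N{\left(x \right)} = \frac{17}{8} + \frac{x}{8}$ ($N{\left(x \right)} = - \frac{-17 - x}{8} = \frac{17}{8} + \frac{x}{8}$)
$b{\left(I,S \right)} = 1 + S$
$\frac{2109398}{b{\left(-1986,N{\left(31 \right)} \right)}} + \frac{1755519}{3737504} = \frac{2109398}{1 + \left(\frac{17}{8} + \frac{1}{8} \cdot 31\right)} + \frac{1755519}{3737504} = \frac{2109398}{1 + \left(\frac{17}{8} + \frac{31}{8}\right)} + 1755519 \cdot \frac{1}{3737504} = \frac{2109398}{1 + 6} + \frac{1755519}{3737504} = \frac{2109398}{7} + \frac{1755519}{3737504} = \frac{7883895751225}{26162528}$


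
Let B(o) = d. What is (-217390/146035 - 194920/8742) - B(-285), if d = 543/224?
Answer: -749510110763/28596690528 ≈ -26.210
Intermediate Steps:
d = 543/224 (d = 543*(1/224) = 543/224 ≈ 2.4241)
B(o) = 543/224
(-217390/146035 - 194920/8742) - B(-285) = (-217390/146035 - 194920/8742) - 1*543/224 = (-217390*1/146035 - 194920*1/8742) - 543/224 = (-43478/29207 - 97460/4371) - 543/224 = -3036556558/127663797 - 543/224 = -749510110763/28596690528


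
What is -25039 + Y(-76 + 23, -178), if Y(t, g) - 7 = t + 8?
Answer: -25077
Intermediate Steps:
Y(t, g) = 15 + t (Y(t, g) = 7 + (t + 8) = 7 + (8 + t) = 15 + t)
-25039 + Y(-76 + 23, -178) = -25039 + (15 + (-76 + 23)) = -25039 + (15 - 53) = -25039 - 38 = -25077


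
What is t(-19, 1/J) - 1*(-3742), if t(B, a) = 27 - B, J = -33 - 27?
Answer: 3788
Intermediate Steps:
J = -60
t(-19, 1/J) - 1*(-3742) = (27 - 1*(-19)) - 1*(-3742) = (27 + 19) + 3742 = 46 + 3742 = 3788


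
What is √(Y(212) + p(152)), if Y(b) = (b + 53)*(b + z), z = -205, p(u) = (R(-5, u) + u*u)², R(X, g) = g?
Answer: √540843391 ≈ 23256.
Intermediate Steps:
p(u) = (u + u²)² (p(u) = (u + u*u)² = (u + u²)²)
Y(b) = (-205 + b)*(53 + b) (Y(b) = (b + 53)*(b - 205) = (53 + b)*(-205 + b) = (-205 + b)*(53 + b))
√(Y(212) + p(152)) = √((-10865 + 212² - 152*212) + 152²*(1 + 152)²) = √((-10865 + 44944 - 32224) + 23104*153²) = √(1855 + 23104*23409) = √(1855 + 540841536) = √540843391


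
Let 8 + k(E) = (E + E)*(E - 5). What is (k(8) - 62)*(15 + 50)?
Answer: -1430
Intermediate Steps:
k(E) = -8 + 2*E*(-5 + E) (k(E) = -8 + (E + E)*(E - 5) = -8 + (2*E)*(-5 + E) = -8 + 2*E*(-5 + E))
(k(8) - 62)*(15 + 50) = ((-8 - 10*8 + 2*8²) - 62)*(15 + 50) = ((-8 - 80 + 2*64) - 62)*65 = ((-8 - 80 + 128) - 62)*65 = (40 - 62)*65 = -22*65 = -1430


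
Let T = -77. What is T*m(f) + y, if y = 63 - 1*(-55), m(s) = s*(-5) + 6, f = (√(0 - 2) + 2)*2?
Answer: 1196 + 770*I*√2 ≈ 1196.0 + 1088.9*I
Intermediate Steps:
f = 4 + 2*I*√2 (f = (√(-2) + 2)*2 = (I*√2 + 2)*2 = (2 + I*√2)*2 = 4 + 2*I*√2 ≈ 4.0 + 2.8284*I)
m(s) = 6 - 5*s (m(s) = -5*s + 6 = 6 - 5*s)
y = 118 (y = 63 + 55 = 118)
T*m(f) + y = -77*(6 - 5*(4 + 2*I*√2)) + 118 = -77*(6 + (-20 - 10*I*√2)) + 118 = -77*(-14 - 10*I*√2) + 118 = (1078 + 770*I*√2) + 118 = 1196 + 770*I*√2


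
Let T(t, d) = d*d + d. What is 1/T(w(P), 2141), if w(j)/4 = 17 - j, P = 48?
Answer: 1/4586022 ≈ 2.1805e-7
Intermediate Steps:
w(j) = 68 - 4*j (w(j) = 4*(17 - j) = 68 - 4*j)
T(t, d) = d + d**2 (T(t, d) = d**2 + d = d + d**2)
1/T(w(P), 2141) = 1/(2141*(1 + 2141)) = 1/(2141*2142) = 1/4586022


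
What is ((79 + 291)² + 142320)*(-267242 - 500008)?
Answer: -214231545000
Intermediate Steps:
((79 + 291)² + 142320)*(-267242 - 500008) = (370² + 142320)*(-767250) = (136900 + 142320)*(-767250) = 279220*(-767250) = -214231545000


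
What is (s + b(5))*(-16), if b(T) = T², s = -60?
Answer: 560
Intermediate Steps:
(s + b(5))*(-16) = (-60 + 5²)*(-16) = (-60 + 25)*(-16) = -35*(-16) = 560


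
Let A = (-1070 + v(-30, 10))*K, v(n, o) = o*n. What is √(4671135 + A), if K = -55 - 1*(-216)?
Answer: √4450565 ≈ 2109.6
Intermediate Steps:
v(n, o) = n*o
K = 161 (K = -55 + 216 = 161)
A = -220570 (A = (-1070 - 30*10)*161 = (-1070 - 300)*161 = -1370*161 = -220570)
√(4671135 + A) = √(4671135 - 220570) = √4450565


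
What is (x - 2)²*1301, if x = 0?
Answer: 5204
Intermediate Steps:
(x - 2)²*1301 = (0 - 2)²*1301 = (-2)²*1301 = 4*1301 = 5204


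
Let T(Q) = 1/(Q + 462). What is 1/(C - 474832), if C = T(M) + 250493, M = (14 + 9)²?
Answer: -991/222319948 ≈ -4.4575e-6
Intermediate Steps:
M = 529 (M = 23² = 529)
T(Q) = 1/(462 + Q)
C = 248238564/991 (C = 1/(462 + 529) + 250493 = 1/991 + 250493 = 248238564/991 ≈ 2.5049e+5)
1/(C - 474832) = 1/(248238564/991 - 474832) = 1/(-222319948/991) = -991/222319948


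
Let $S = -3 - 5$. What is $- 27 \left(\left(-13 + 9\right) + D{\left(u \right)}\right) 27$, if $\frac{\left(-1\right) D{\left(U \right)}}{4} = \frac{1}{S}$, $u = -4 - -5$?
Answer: $\frac{5103}{2} \approx 2551.5$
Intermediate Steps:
$u = 1$ ($u = -4 + 5 = 1$)
$S = -8$ ($S = -3 - 5 = -8$)
$D{\left(U \right)} = \frac{1}{2}$ ($D{\left(U \right)} = - \frac{4}{-8} = \left(-4\right) \left(- \frac{1}{8}\right) = \frac{1}{2}$)
$- 27 \left(\left(-13 + 9\right) + D{\left(u \right)}\right) 27 = - 27 \left(\left(-13 + 9\right) + \frac{1}{2}\right) 27 = - 27 \left(-4 + \frac{1}{2}\right) 27 = \left(-27\right) \left(- \frac{7}{2}\right) 27 = \frac{189}{2} \cdot 27 = \frac{5103}{2}$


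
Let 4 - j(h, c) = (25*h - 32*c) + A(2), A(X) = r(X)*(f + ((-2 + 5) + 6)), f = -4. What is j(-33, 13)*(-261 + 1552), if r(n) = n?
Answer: 1594385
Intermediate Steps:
A(X) = 5*X (A(X) = X*(-4 + ((-2 + 5) + 6)) = X*(-4 + (3 + 6)) = X*(-4 + 9) = X*5 = 5*X)
j(h, c) = -6 - 25*h + 32*c (j(h, c) = 4 - ((25*h - 32*c) + 5*2) = 4 - ((-32*c + 25*h) + 10) = 4 - (10 - 32*c + 25*h) = 4 + (-10 - 25*h + 32*c) = -6 - 25*h + 32*c)
j(-33, 13)*(-261 + 1552) = (-6 - 25*(-33) + 32*13)*(-261 + 1552) = (-6 + 825 + 416)*1291 = 1235*1291 = 1594385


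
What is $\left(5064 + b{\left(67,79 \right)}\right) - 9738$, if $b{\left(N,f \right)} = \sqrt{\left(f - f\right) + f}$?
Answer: $-4674 + \sqrt{79} \approx -4665.1$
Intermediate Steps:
$b{\left(N,f \right)} = \sqrt{f}$ ($b{\left(N,f \right)} = \sqrt{0 + f} = \sqrt{f}$)
$\left(5064 + b{\left(67,79 \right)}\right) - 9738 = \left(5064 + \sqrt{79}\right) - 9738 = -4674 + \sqrt{79}$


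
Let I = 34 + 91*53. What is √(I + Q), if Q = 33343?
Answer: 10*√382 ≈ 195.45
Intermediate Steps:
I = 4857 (I = 34 + 4823 = 4857)
√(I + Q) = √(4857 + 33343) = √38200 = 10*√382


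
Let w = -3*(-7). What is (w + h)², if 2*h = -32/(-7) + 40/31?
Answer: 26967249/47089 ≈ 572.69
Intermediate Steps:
h = 636/217 (h = (-32/(-7) + 40/31)/2 = (-32*(-⅐) + 40*(1/31))/2 = (32/7 + 40/31)/2 = (½)*(1272/217) = 636/217 ≈ 2.9309)
w = 21
(w + h)² = (21 + 636/217)² = (5193/217)² = 26967249/47089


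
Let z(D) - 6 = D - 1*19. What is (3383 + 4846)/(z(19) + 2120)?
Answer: 8229/2126 ≈ 3.8706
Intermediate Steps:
z(D) = -13 + D (z(D) = 6 + (D - 1*19) = 6 + (D - 19) = 6 + (-19 + D) = -13 + D)
(3383 + 4846)/(z(19) + 2120) = (3383 + 4846)/((-13 + 19) + 2120) = 8229/(6 + 2120) = 8229/2126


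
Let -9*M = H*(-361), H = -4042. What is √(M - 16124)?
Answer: I*√1604278/3 ≈ 422.2*I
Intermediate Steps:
M = -1459162/9 (M = -(-4042)*(-361)/9 = -⅑*1459162 = -1459162/9 ≈ -1.6213e+5)
√(M - 16124) = √(-1459162/9 - 16124) = √(-1604278/9) = I*√1604278/3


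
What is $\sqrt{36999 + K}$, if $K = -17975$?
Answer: $4 \sqrt{1189} \approx 137.93$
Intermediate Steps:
$\sqrt{36999 + K} = \sqrt{36999 - 17975} = \sqrt{19024} = 4 \sqrt{1189}$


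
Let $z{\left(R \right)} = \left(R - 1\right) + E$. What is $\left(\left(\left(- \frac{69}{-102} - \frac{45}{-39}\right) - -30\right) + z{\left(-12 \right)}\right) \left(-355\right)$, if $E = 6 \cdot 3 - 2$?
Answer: $- \frac{5465225}{442} \approx -12365.0$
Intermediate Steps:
$E = 16$ ($E = 18 - 2 = 16$)
$z{\left(R \right)} = 15 + R$ ($z{\left(R \right)} = \left(R - 1\right) + 16 = \left(-1 + R\right) + 16 = 15 + R$)
$\left(\left(\left(- \frac{69}{-102} - \frac{45}{-39}\right) - -30\right) + z{\left(-12 \right)}\right) \left(-355\right) = \left(\left(\left(- \frac{69}{-102} - \frac{45}{-39}\right) - -30\right) + \left(15 - 12\right)\right) \left(-355\right) = \left(\left(\left(\left(-69\right) \left(- \frac{1}{102}\right) - - \frac{15}{13}\right) + 30\right) + 3\right) \left(-355\right) = \left(\left(\left(\frac{23}{34} + \frac{15}{13}\right) + 30\right) + 3\right) \left(-355\right) = \left(\left(\frac{809}{442} + 30\right) + 3\right) \left(-355\right) = \left(\frac{14069}{442} + 3\right) \left(-355\right) = \frac{15395}{442} \left(-355\right) = - \frac{5465225}{442}$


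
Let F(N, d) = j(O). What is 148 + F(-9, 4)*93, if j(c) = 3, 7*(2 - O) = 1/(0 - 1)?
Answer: 427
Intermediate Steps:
O = 15/7 (O = 2 - 1/(7*(0 - 1)) = 2 - 1/7/(-1) = 2 - 1/7*(-1) = 2 + 1/7 = 15/7 ≈ 2.1429)
F(N, d) = 3
148 + F(-9, 4)*93 = 148 + 3*93 = 148 + 279 = 427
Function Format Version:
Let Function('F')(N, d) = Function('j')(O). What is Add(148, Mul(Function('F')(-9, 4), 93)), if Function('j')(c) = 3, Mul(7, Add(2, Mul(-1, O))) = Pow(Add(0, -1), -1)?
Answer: 427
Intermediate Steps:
O = Rational(15, 7) (O = Add(2, Mul(Rational(-1, 7), Pow(Add(0, -1), -1))) = Add(2, Mul(Rational(-1, 7), Pow(-1, -1))) = Add(2, Mul(Rational(-1, 7), -1)) = Add(2, Rational(1, 7)) = Rational(15, 7) ≈ 2.1429)
Function('F')(N, d) = 3
Add(148, Mul(Function('F')(-9, 4), 93)) = Add(148, Mul(3, 93)) = Add(148, 279) = 427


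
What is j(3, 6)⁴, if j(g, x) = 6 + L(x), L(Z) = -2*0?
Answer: 1296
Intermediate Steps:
L(Z) = 0
j(g, x) = 6 (j(g, x) = 6 + 0 = 6)
j(3, 6)⁴ = 6⁴ = 1296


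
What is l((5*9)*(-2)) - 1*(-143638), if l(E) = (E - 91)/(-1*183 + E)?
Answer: 39213355/273 ≈ 1.4364e+5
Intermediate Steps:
l(E) = (-91 + E)/(-183 + E)
l((5*9)*(-2)) - 1*(-143638) = (-91 + (5*9)*(-2))/(-183 + (5*9)*(-2)) - 1*(-143638) = (-91 + 45*(-2))/(-183 + 45*(-2)) + 143638 = (-91 - 90)/(-183 - 90) + 143638 = -181/(-273) + 143638 = -1/273*(-181) + 143638 = 181/273 + 143638 = 39213355/273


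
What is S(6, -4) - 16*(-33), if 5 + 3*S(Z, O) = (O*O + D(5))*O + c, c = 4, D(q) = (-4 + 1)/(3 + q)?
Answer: 3041/6 ≈ 506.83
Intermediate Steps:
D(q) = -3/(3 + q)
S(Z, O) = -⅓ + O*(-3/8 + O²)/3 (S(Z, O) = -5/3 + ((O*O - 3/(3 + 5))*O + 4)/3 = -5/3 + ((O² - 3/8)*O + 4)/3 = -5/3 + ((-3/8 + O²)*O + 4)/3 = -5/3 + (O*(-3/8 + O²) + 4)/3 = -5/3 + (4 + O*(-3/8 + O²))/3 = -5/3 + (4/3 + O*(-3/8 + O²)/3) = -⅓ + O*(-3/8 + O²)/3)
S(6, -4) - 16*(-33) = (-⅓ - ⅛*(-4) + (⅓)*(-4)³) - 16*(-33) = (-⅓ + ½ + (⅓)*(-64)) + 528 = (-⅓ + ½ - 64/3) + 528 = -127/6 + 528 = 3041/6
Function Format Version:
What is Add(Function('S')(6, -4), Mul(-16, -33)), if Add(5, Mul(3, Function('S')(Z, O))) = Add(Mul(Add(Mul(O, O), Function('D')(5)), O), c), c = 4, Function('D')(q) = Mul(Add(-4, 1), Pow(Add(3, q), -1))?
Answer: Rational(3041, 6) ≈ 506.83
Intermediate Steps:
Function('D')(q) = Mul(-3, Pow(Add(3, q), -1))
Function('S')(Z, O) = Add(Rational(-1, 3), Mul(Rational(1, 3), O, Add(Rational(-3, 8), Pow(O, 2)))) (Function('S')(Z, O) = Add(Rational(-5, 3), Mul(Rational(1, 3), Add(Mul(Add(Mul(O, O), Mul(-3, Pow(Add(3, 5), -1))), O), 4))) = Add(Rational(-5, 3), Mul(Rational(1, 3), Add(Mul(Add(Pow(O, 2), Mul(-3, Pow(8, -1))), O), 4))) = Add(Rational(-5, 3), Mul(Rational(1, 3), Add(Mul(Add(Pow(O, 2), Mul(-3, Rational(1, 8))), O), 4))) = Add(Rational(-5, 3), Mul(Rational(1, 3), Add(Mul(Add(Pow(O, 2), Rational(-3, 8)), O), 4))) = Add(Rational(-5, 3), Mul(Rational(1, 3), Add(Mul(Add(Rational(-3, 8), Pow(O, 2)), O), 4))) = Add(Rational(-5, 3), Mul(Rational(1, 3), Add(Mul(O, Add(Rational(-3, 8), Pow(O, 2))), 4))) = Add(Rational(-5, 3), Mul(Rational(1, 3), Add(4, Mul(O, Add(Rational(-3, 8), Pow(O, 2)))))) = Add(Rational(-5, 3), Add(Rational(4, 3), Mul(Rational(1, 3), O, Add(Rational(-3, 8), Pow(O, 2))))) = Add(Rational(-1, 3), Mul(Rational(1, 3), O, Add(Rational(-3, 8), Pow(O, 2)))))
Add(Function('S')(6, -4), Mul(-16, -33)) = Add(Add(Rational(-1, 3), Mul(Rational(-1, 8), -4), Mul(Rational(1, 3), Pow(-4, 3))), Mul(-16, -33)) = Add(Add(Rational(-1, 3), Rational(1, 2), Mul(Rational(1, 3), -64)), 528) = Add(Add(Rational(-1, 3), Rational(1, 2), Rational(-64, 3)), 528) = Add(Rational(-127, 6), 528) = Rational(3041, 6)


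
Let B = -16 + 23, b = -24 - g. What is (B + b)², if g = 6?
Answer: 529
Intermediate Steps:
b = -30 (b = -24 - 1*6 = -24 - 6 = -30)
B = 7
(B + b)² = (7 - 30)² = (-23)² = 529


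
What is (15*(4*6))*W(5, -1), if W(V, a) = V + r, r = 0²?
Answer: 1800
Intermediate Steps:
r = 0
W(V, a) = V (W(V, a) = V + 0 = V)
(15*(4*6))*W(5, -1) = (15*(4*6))*5 = (15*24)*5 = 360*5 = 1800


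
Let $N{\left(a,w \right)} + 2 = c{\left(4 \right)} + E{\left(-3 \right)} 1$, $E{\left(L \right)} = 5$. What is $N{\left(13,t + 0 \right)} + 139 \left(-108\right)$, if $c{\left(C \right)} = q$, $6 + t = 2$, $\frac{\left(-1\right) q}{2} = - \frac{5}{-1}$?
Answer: $-15019$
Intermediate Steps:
$q = -10$ ($q = - 2 \left(- \frac{5}{-1}\right) = - 2 \left(\left(-5\right) \left(-1\right)\right) = \left(-2\right) 5 = -10$)
$t = -4$ ($t = -6 + 2 = -4$)
$c{\left(C \right)} = -10$
$N{\left(a,w \right)} = -7$ ($N{\left(a,w \right)} = -2 + \left(-10 + 5 \cdot 1\right) = -2 + \left(-10 + 5\right) = -2 - 5 = -7$)
$N{\left(13,t + 0 \right)} + 139 \left(-108\right) = -7 + 139 \left(-108\right) = -7 - 15012 = -15019$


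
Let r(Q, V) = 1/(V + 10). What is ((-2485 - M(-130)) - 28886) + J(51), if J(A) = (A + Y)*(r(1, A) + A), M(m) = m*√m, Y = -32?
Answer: -1854503/61 + 130*I*√130 ≈ -30402.0 + 1482.2*I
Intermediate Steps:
r(Q, V) = 1/(10 + V)
M(m) = m^(3/2)
J(A) = (-32 + A)*(A + 1/(10 + A)) (J(A) = (A - 32)*(1/(10 + A) + A) = (-32 + A)*(A + 1/(10 + A)))
((-2485 - M(-130)) - 28886) + J(51) = ((-2485 - (-130)^(3/2)) - 28886) + (-32 + 51 + 51*(-32 + 51)*(10 + 51))/(10 + 51) = ((-2485 - (-130)*I*√130) - 28886) + (-32 + 51 + 51*19*61)/61 = ((-2485 + 130*I*√130) - 28886) + (-32 + 51 + 59109)/61 = (-31371 + 130*I*√130) + (1/61)*59128 = (-31371 + 130*I*√130) + 59128/61 = -1854503/61 + 130*I*√130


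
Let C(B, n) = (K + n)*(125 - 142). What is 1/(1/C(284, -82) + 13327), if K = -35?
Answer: 1989/26507404 ≈ 7.5036e-5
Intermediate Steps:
C(B, n) = 595 - 17*n (C(B, n) = (-35 + n)*(125 - 142) = (-35 + n)*(-17) = 595 - 17*n)
1/(1/C(284, -82) + 13327) = 1/(1/(595 - 17*(-82)) + 13327) = 1/(1/(595 + 1394) + 13327) = 1/(1/1989 + 13327) = 1/(26507404/1989) = 1989/26507404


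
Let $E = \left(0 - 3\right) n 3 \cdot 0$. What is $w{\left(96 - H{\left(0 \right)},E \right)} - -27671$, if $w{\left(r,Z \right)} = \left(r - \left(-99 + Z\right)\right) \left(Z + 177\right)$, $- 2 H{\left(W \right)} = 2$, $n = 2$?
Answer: $62363$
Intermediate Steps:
$H{\left(W \right)} = -1$ ($H{\left(W \right)} = \left(- \frac{1}{2}\right) 2 = -1$)
$E = 0$ ($E = \left(0 - 3\right) 2 \cdot 3 \cdot 0 = - 3 \cdot 6 \cdot 0 = \left(-3\right) 0 = 0$)
$w{\left(r,Z \right)} = \left(177 + Z\right) \left(99 + r - Z\right)$ ($w{\left(r,Z \right)} = \left(99 + r - Z\right) \left(177 + Z\right) = \left(177 + Z\right) \left(99 + r - Z\right)$)
$w{\left(96 - H{\left(0 \right)},E \right)} - -27671 = \left(17523 - 0^{2} - 0 + 177 \left(96 - -1\right) + 0 \left(96 - -1\right)\right) - -27671 = \left(17523 - 0 + 0 + 177 \left(96 + 1\right) + 0 \left(96 + 1\right)\right) + 27671 = \left(17523 + 0 + 0 + 177 \cdot 97 + 0 \cdot 97\right) + 27671 = \left(17523 + 0 + 0 + 17169 + 0\right) + 27671 = 34692 + 27671 = 62363$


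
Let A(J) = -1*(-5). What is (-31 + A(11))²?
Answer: 676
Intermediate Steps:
A(J) = 5
(-31 + A(11))² = (-31 + 5)² = (-26)² = 676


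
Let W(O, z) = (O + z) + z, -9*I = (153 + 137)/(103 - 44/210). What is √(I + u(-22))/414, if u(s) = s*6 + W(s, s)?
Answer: I*√51977943942/6702453 ≈ 0.034015*I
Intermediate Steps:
I = -10150/32379 (I = -(153 + 137)/(9*(103 - 44/210)) = -290/(9*(103 - 44*1/210)) = -290/(9*(103 - 22/105)) = -290/(9*10793/105) = -290*105/(9*10793) = -⅑*30450/10793 = -10150/32379 ≈ -0.31347)
W(O, z) = O + 2*z
u(s) = 9*s (u(s) = s*6 + (s + 2*s) = 6*s + 3*s = 9*s)
√(I + u(-22))/414 = √(-10150/32379 + 9*(-22))/414 = √(-10150/32379 - 198)*(1/414) = √(-6421192/32379)*(1/414) = (2*I*√51977943942/32379)*(1/414) = I*√51977943942/6702453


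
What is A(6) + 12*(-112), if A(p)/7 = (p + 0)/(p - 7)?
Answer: -1386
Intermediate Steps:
A(p) = 7*p/(-7 + p) (A(p) = 7*((p + 0)/(p - 7)) = 7*(p/(-7 + p)) = 7*p/(-7 + p))
A(6) + 12*(-112) = 7*6/(-7 + 6) + 12*(-112) = 7*6/(-1) - 1344 = 7*6*(-1) - 1344 = -42 - 1344 = -1386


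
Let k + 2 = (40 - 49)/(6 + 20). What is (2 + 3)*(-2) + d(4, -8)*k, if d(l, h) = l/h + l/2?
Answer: -703/52 ≈ -13.519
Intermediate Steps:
k = -61/26 (k = -2 + (40 - 49)/(6 + 20) = -2 - 9/26 = -61/26 ≈ -2.3462)
d(l, h) = l/2 + l/h (d(l, h) = l/h + l*(1/2) = l/h + l/2 = l/2 + l/h)
(2 + 3)*(-2) + d(4, -8)*k = (2 + 3)*(-2) + ((1/2)*4 + 4/(-8))*(-61/26) = 5*(-2) + (2 + 4*(-1/8))*(-61/26) = -10 + (2 - 1/2)*(-61/26) = -10 + (3/2)*(-61/26) = -10 - 183/52 = -703/52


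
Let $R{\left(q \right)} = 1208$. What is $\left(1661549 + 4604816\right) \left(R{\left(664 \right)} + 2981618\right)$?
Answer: $18691476447490$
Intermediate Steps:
$\left(1661549 + 4604816\right) \left(R{\left(664 \right)} + 2981618\right) = \left(1661549 + 4604816\right) \left(1208 + 2981618\right) = 6266365 \cdot 2982826 = 18691476447490$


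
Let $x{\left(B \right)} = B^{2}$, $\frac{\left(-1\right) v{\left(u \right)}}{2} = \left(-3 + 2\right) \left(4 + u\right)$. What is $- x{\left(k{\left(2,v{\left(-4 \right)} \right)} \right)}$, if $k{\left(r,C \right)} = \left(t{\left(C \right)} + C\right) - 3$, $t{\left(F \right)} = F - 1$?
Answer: $-16$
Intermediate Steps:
$t{\left(F \right)} = -1 + F$ ($t{\left(F \right)} = F - 1 = -1 + F$)
$v{\left(u \right)} = 8 + 2 u$ ($v{\left(u \right)} = - 2 \left(-3 + 2\right) \left(4 + u\right) = - 2 \left(- (4 + u)\right) = - 2 \left(-4 - u\right) = 8 + 2 u$)
$k{\left(r,C \right)} = -4 + 2 C$ ($k{\left(r,C \right)} = \left(\left(-1 + C\right) + C\right) - 3 = \left(-1 + 2 C\right) - 3 = -4 + 2 C$)
$- x{\left(k{\left(2,v{\left(-4 \right)} \right)} \right)} = - \left(-4 + 2 \left(8 + 2 \left(-4\right)\right)\right)^{2} = - \left(-4 + 2 \left(8 - 8\right)\right)^{2} = - \left(-4 + 2 \cdot 0\right)^{2} = - \left(-4 + 0\right)^{2} = - \left(-4\right)^{2} = \left(-1\right) 16 = -16$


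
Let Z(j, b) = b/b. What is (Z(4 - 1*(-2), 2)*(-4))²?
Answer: 16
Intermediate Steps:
Z(j, b) = 1
(Z(4 - 1*(-2), 2)*(-4))² = (1*(-4))² = (-4)² = 16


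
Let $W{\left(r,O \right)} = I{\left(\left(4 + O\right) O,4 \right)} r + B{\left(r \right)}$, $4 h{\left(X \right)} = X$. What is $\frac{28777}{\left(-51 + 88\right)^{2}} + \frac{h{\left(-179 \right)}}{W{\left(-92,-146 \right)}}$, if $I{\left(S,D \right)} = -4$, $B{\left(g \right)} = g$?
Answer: $\frac{31524757}{1511376} \approx 20.858$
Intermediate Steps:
$h{\left(X \right)} = \frac{X}{4}$
$W{\left(r,O \right)} = - 3 r$ ($W{\left(r,O \right)} = - 4 r + r = - 3 r$)
$\frac{28777}{\left(-51 + 88\right)^{2}} + \frac{h{\left(-179 \right)}}{W{\left(-92,-146 \right)}} = \frac{28777}{\left(-51 + 88\right)^{2}} + \frac{\frac{1}{4} \left(-179\right)}{\left(-3\right) \left(-92\right)} = \frac{28777}{37^{2}} - \frac{179}{4 \cdot 276} = \frac{28777}{1369} - \frac{179}{1104} = \frac{31524757}{1511376}$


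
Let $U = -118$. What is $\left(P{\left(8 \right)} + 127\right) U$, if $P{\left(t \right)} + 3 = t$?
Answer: $-15576$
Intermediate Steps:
$P{\left(t \right)} = -3 + t$
$\left(P{\left(8 \right)} + 127\right) U = \left(\left(-3 + 8\right) + 127\right) \left(-118\right) = \left(5 + 127\right) \left(-118\right) = 132 \left(-118\right) = -15576$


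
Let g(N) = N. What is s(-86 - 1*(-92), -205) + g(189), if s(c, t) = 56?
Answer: 245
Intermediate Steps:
s(-86 - 1*(-92), -205) + g(189) = 56 + 189 = 245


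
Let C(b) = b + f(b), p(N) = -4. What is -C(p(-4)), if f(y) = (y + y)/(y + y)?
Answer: 3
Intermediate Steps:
f(y) = 1 (f(y) = (2*y)/((2*y)) = (2*y)*(1/(2*y)) = 1)
C(b) = 1 + b (C(b) = b + 1 = 1 + b)
-C(p(-4)) = -(1 - 4) = -1*(-3) = 3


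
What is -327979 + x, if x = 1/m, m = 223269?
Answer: -73227543350/223269 ≈ -3.2798e+5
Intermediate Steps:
x = 1/223269 ≈ 4.4789e-6
-327979 + x = -327979 + 1/223269 = -73227543350/223269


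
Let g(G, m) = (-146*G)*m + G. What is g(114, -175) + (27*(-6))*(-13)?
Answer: 2914920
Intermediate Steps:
g(G, m) = G - 146*G*m (g(G, m) = -146*G*m + G = G - 146*G*m)
g(114, -175) + (27*(-6))*(-13) = 114*(1 - 146*(-175)) + (27*(-6))*(-13) = 114*(1 + 25550) - 162*(-13) = 114*25551 + 2106 = 2912814 + 2106 = 2914920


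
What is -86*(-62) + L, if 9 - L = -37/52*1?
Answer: 277769/52 ≈ 5341.7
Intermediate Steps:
L = 505/52 (L = 9 - (-37/52) = 9 - (-37*1/52) = 9 - (-37)/52 = 9 - 1*(-37/52) = 9 + 37/52 = 505/52 ≈ 9.7115)
-86*(-62) + L = -86*(-62) + 505/52 = 5332 + 505/52 = 277769/52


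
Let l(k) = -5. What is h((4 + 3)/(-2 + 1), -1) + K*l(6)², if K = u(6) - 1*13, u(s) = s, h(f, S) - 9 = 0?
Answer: -166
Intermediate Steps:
h(f, S) = 9 (h(f, S) = 9 + 0 = 9)
K = -7 (K = 6 - 1*13 = 6 - 13 = -7)
h((4 + 3)/(-2 + 1), -1) + K*l(6)² = 9 - 7*(-5)² = 9 - 7*25 = 9 - 175 = -166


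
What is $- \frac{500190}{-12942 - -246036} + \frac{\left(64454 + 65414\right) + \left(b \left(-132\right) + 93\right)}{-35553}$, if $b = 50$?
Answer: $- \frac{1108046762}{197314071} \approx -5.6156$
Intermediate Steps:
$- \frac{500190}{-12942 - -246036} + \frac{\left(64454 + 65414\right) + \left(b \left(-132\right) + 93\right)}{-35553} = - \frac{500190}{-12942 - -246036} + \frac{\left(64454 + 65414\right) + \left(50 \left(-132\right) + 93\right)}{-35553} = - \frac{500190}{-12942 + 246036} + \left(129868 + \left(-6600 + 93\right)\right) \left(- \frac{1}{35553}\right) = - \frac{500190}{233094} + \left(129868 - 6507\right) \left(- \frac{1}{35553}\right) = \left(-500190\right) \frac{1}{233094} + 123361 \left(- \frac{1}{35553}\right) = - \frac{83365}{38849} - \frac{17623}{5079} = - \frac{1108046762}{197314071}$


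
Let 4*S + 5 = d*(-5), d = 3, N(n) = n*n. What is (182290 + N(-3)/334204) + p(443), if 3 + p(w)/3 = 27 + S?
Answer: 60941096797/334204 ≈ 1.8235e+5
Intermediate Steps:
N(n) = n**2
S = -5 (S = -5/4 + (3*(-5))/4 = -5/4 + (1/4)*(-15) = -5/4 - 15/4 = -5)
p(w) = 57 (p(w) = -9 + 3*(27 - 5) = -9 + 3*22 = -9 + 66 = 57)
(182290 + N(-3)/334204) + p(443) = (182290 + (-3)**2/334204) + 57 = (182290 + 9*(1/334204)) + 57 = (182290 + 9/334204) + 57 = 60922047169/334204 + 57 = 60941096797/334204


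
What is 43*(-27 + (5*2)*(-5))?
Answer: -3311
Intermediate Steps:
43*(-27 + (5*2)*(-5)) = 43*(-27 + 10*(-5)) = 43*(-27 - 50) = 43*(-77) = -3311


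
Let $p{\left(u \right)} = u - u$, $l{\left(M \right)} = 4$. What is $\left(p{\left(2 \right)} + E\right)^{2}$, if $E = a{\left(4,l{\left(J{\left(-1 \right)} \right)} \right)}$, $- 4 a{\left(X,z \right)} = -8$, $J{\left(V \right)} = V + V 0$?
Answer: $4$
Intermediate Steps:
$J{\left(V \right)} = V$ ($J{\left(V \right)} = V + 0 = V$)
$p{\left(u \right)} = 0$
$a{\left(X,z \right)} = 2$ ($a{\left(X,z \right)} = \left(- \frac{1}{4}\right) \left(-8\right) = 2$)
$E = 2$
$\left(p{\left(2 \right)} + E\right)^{2} = \left(0 + 2\right)^{2} = 2^{2} = 4$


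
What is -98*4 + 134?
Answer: -258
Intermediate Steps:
-98*4 + 134 = -49*8 + 134 = -392 + 134 = -258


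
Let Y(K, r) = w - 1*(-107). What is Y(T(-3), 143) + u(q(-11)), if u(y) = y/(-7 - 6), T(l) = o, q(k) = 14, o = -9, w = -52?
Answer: 701/13 ≈ 53.923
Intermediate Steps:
T(l) = -9
Y(K, r) = 55 (Y(K, r) = -52 - 1*(-107) = -52 + 107 = 55)
u(y) = -y/13 (u(y) = y/(-13) = -y/13)
Y(T(-3), 143) + u(q(-11)) = 55 - 1/13*14 = 55 - 14/13 = 701/13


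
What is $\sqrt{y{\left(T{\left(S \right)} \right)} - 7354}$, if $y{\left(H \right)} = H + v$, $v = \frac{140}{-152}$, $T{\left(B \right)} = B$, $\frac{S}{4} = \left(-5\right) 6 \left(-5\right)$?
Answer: $\frac{i \sqrt{9754106}}{38} \approx 82.188 i$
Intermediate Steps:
$S = 600$ ($S = 4 \left(-5\right) 6 \left(-5\right) = 4 \left(\left(-30\right) \left(-5\right)\right) = 4 \cdot 150 = 600$)
$v = - \frac{35}{38}$ ($v = 140 \left(- \frac{1}{152}\right) = - \frac{35}{38} \approx -0.92105$)
$y{\left(H \right)} = - \frac{35}{38} + H$ ($y{\left(H \right)} = H - \frac{35}{38} = - \frac{35}{38} + H$)
$\sqrt{y{\left(T{\left(S \right)} \right)} - 7354} = \sqrt{\left(- \frac{35}{38} + 600\right) - 7354} = \sqrt{\frac{22765}{38} - 7354} = \sqrt{- \frac{256687}{38}} = \frac{i \sqrt{9754106}}{38}$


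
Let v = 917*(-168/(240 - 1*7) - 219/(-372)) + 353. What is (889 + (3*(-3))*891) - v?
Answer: -212693145/28892 ≈ -7361.7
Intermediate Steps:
v = 6693185/28892 (v = 917*(-168/(240 - 7) - 219*(-1/372)) + 353 = 917*(-168/233 + 73/124) + 353 = 917*(-3823/28892) + 353 = -3505691/28892 + 353 = 6693185/28892 ≈ 231.66)
(889 + (3*(-3))*891) - v = (889 + (3*(-3))*891) - 1*6693185/28892 = (889 - 9*891) - 6693185/28892 = (889 - 8019) - 6693185/28892 = -7130 - 6693185/28892 = -212693145/28892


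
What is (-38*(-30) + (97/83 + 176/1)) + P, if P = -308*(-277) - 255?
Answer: 7169388/83 ≈ 86378.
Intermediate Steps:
P = 85061 (P = 85316 - 255 = 85061)
(-38*(-30) + (97/83 + 176/1)) + P = (-38*(-30) + (97/83 + 176/1)) + 85061 = (1140 + (97*(1/83) + 176*1)) + 85061 = (1140 + (97/83 + 176)) + 85061 = (1140 + 14705/83) + 85061 = 109325/83 + 85061 = 7169388/83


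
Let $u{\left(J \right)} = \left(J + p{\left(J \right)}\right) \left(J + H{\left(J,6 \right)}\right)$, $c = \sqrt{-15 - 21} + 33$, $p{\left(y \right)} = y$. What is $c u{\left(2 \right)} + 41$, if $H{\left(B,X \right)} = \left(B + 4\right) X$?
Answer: $5057 + 912 i \approx 5057.0 + 912.0 i$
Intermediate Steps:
$H{\left(B,X \right)} = X \left(4 + B\right)$ ($H{\left(B,X \right)} = \left(4 + B\right) X = X \left(4 + B\right)$)
$c = 33 + 6 i$ ($c = \sqrt{-36} + 33 = 6 i + 33 = 33 + 6 i \approx 33.0 + 6.0 i$)
$u{\left(J \right)} = 2 J \left(24 + 7 J\right)$ ($u{\left(J \right)} = \left(J + J\right) \left(J + 6 \left(4 + J\right)\right) = 2 J \left(J + \left(24 + 6 J\right)\right) = 2 J \left(24 + 7 J\right)$)
$c u{\left(2 \right)} + 41 = \left(33 + 6 i\right) 2 \cdot 2 \left(24 + 7 \cdot 2\right) + 41 = \left(33 + 6 i\right) 2 \cdot 2 \left(24 + 14\right) + 41 = \left(33 + 6 i\right) 2 \cdot 2 \cdot 38 + 41 = \left(33 + 6 i\right) 152 + 41 = \left(5016 + 912 i\right) + 41 = 5057 + 912 i$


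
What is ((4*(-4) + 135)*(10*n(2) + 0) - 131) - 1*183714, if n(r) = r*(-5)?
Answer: -195745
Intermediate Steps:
n(r) = -5*r
((4*(-4) + 135)*(10*n(2) + 0) - 131) - 1*183714 = ((4*(-4) + 135)*(10*(-5*2) + 0) - 131) - 1*183714 = ((-16 + 135)*(10*(-10) + 0) - 131) - 183714 = (119*(-100 + 0) - 131) - 183714 = (119*(-100) - 131) - 183714 = (-11900 - 131) - 183714 = -12031 - 183714 = -195745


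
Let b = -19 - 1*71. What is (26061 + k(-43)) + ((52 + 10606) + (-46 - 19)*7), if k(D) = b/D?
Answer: 1559442/43 ≈ 36266.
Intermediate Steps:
b = -90 (b = -19 - 71 = -90)
k(D) = -90/D
(26061 + k(-43)) + ((52 + 10606) + (-46 - 19)*7) = (26061 - 90/(-43)) + ((52 + 10606) + (-46 - 19)*7) = (26061 - 90*(-1/43)) + (10658 - 65*7) = (26061 + 90/43) + (10658 - 455) = 1120713/43 + 10203 = 1559442/43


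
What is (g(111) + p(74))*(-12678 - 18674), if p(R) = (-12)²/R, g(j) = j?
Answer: -131020008/37 ≈ -3.5411e+6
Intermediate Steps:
p(R) = 144/R
(g(111) + p(74))*(-12678 - 18674) = (111 + 144/74)*(-12678 - 18674) = (111 + 144*(1/74))*(-31352) = (111 + 72/37)*(-31352) = (4179/37)*(-31352) = -131020008/37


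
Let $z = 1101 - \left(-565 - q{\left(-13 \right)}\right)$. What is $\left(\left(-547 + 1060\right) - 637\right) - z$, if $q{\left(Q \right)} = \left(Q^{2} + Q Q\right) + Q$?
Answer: $-2115$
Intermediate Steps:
$q{\left(Q \right)} = Q + 2 Q^{2}$ ($q{\left(Q \right)} = \left(Q^{2} + Q^{2}\right) + Q = 2 Q^{2} + Q = Q + 2 Q^{2}$)
$z = 1991$ ($z = 1101 - \left(-565 - - 13 \left(1 + 2 \left(-13\right)\right)\right) = 1101 - \left(-565 - - 13 \left(1 - 26\right)\right) = 1101 - \left(-565 - \left(-13\right) \left(-25\right)\right) = 1101 - \left(-565 - 325\right) = 1101 - -890 = 1101 + 890 = 1991$)
$\left(\left(-547 + 1060\right) - 637\right) - z = \left(\left(-547 + 1060\right) - 637\right) - 1991 = \left(513 - 637\right) - 1991 = -124 - 1991 = -2115$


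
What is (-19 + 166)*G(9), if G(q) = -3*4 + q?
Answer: -441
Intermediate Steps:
G(q) = -12 + q
(-19 + 166)*G(9) = (-19 + 166)*(-12 + 9) = 147*(-3) = -441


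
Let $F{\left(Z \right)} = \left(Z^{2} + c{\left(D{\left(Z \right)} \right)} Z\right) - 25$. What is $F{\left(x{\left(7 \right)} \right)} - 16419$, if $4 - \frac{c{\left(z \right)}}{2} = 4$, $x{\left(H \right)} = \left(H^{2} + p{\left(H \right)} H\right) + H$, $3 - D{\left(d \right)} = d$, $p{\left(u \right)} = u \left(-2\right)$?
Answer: $-14680$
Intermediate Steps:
$p{\left(u \right)} = - 2 u$
$D{\left(d \right)} = 3 - d$
$x{\left(H \right)} = H - H^{2}$ ($x{\left(H \right)} = \left(H^{2} + - 2 H H\right) + H = \left(H^{2} - 2 H^{2}\right) + H = - H^{2} + H = H - H^{2}$)
$c{\left(z \right)} = 0$ ($c{\left(z \right)} = 8 - 8 = 0$)
$F{\left(Z \right)} = -25 + Z^{2}$ ($F{\left(Z \right)} = \left(Z^{2} + 0 Z\right) - 25 = \left(Z^{2} + 0\right) - 25 = Z^{2} - 25 = -25 + Z^{2}$)
$F{\left(x{\left(7 \right)} \right)} - 16419 = \left(-25 + \left(7 \left(1 - 7\right)\right)^{2}\right) - 16419 = \left(-25 + \left(7 \left(-6\right)\right)^{2}\right) - 16419 = \left(-25 + \left(-42\right)^{2}\right) - 16419 = \left(-25 + 1764\right) - 16419 = 1739 - 16419 = -14680$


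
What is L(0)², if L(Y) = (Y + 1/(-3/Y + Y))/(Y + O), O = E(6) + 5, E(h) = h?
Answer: 0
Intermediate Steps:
O = 11 (O = 6 + 5 = 11)
L(Y) = (Y + 1/(Y - 3/Y))/(11 + Y) (L(Y) = (Y + 1/(-3/Y + Y))/(Y + 11) = (Y + 1/(Y - 3/Y))/(11 + Y))
L(0)² = (0*(-2 + 0²)/(-33 + 0³ - 3*0 + 11*0²))² = (0*(-2 + 0)/(-33 + 0 + 0 + 11*0))² = (0*(-2)/(-33 + 0 + 0 + 0))² = (0*(-2)/(-33))² = (0*(-1/33)*(-2))² = 0² = 0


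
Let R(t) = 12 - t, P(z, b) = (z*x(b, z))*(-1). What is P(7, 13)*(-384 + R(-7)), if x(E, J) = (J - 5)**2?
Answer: 10220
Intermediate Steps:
x(E, J) = (-5 + J)**2
P(z, b) = -z*(-5 + z)**2 (P(z, b) = (z*(-5 + z)**2)*(-1) = -z*(-5 + z)**2)
P(7, 13)*(-384 + R(-7)) = (-1*7*(-5 + 7)**2)*(-384 + (12 - 1*(-7))) = (-1*7*2**2)*(-384 + (12 + 7)) = (-1*7*4)*(-384 + 19) = -28*(-365) = 10220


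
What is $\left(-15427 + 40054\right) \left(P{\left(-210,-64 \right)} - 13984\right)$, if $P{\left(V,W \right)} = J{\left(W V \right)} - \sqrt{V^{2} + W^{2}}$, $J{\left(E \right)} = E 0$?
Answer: $-344383968 - 49254 \sqrt{12049} \approx -3.4979 \cdot 10^{8}$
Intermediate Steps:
$J{\left(E \right)} = 0$
$P{\left(V,W \right)} = - \sqrt{V^{2} + W^{2}}$ ($P{\left(V,W \right)} = 0 - \sqrt{V^{2} + W^{2}} = - \sqrt{V^{2} + W^{2}}$)
$\left(-15427 + 40054\right) \left(P{\left(-210,-64 \right)} - 13984\right) = \left(-15427 + 40054\right) \left(- \sqrt{\left(-210\right)^{2} + \left(-64\right)^{2}} - 13984\right) = 24627 \left(- \sqrt{44100 + 4096} - 13984\right) = 24627 \left(- \sqrt{48196} - 13984\right) = 24627 \left(- 2 \sqrt{12049} - 13984\right) = 24627 \left(-13984 - 2 \sqrt{12049}\right) = -344383968 - 49254 \sqrt{12049}$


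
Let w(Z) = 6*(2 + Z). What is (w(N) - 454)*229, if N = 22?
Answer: -70990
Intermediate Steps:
w(Z) = 12 + 6*Z
(w(N) - 454)*229 = ((12 + 6*22) - 454)*229 = ((12 + 132) - 454)*229 = (144 - 454)*229 = -310*229 = -70990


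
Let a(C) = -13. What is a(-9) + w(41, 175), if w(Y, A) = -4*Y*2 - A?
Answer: -516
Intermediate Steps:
w(Y, A) = -A - 8*Y (w(Y, A) = -8*Y - A = -A - 8*Y)
a(-9) + w(41, 175) = -13 + (-1*175 - 8*41) = -13 + (-175 - 328) = -13 - 503 = -516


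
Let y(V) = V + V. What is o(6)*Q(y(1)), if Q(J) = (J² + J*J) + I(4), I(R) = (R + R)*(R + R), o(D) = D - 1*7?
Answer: -72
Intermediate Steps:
o(D) = -7 + D (o(D) = D - 7 = -7 + D)
y(V) = 2*V
I(R) = 4*R² (I(R) = (2*R)*(2*R) = 4*R²)
Q(J) = 64 + 2*J² (Q(J) = (J² + J*J) + 4*4² = (J² + J²) + 4*16 = 2*J² + 64 = 64 + 2*J²)
o(6)*Q(y(1)) = (-7 + 6)*(64 + 2*(2*1)²) = -(64 + 2*2²) = -(64 + 2*4) = -(64 + 8) = -1*72 = -72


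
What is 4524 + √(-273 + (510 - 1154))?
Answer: 4524 + I*√917 ≈ 4524.0 + 30.282*I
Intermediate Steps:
4524 + √(-273 + (510 - 1154)) = 4524 + √(-273 - 644) = 4524 + √(-917) = 4524 + I*√917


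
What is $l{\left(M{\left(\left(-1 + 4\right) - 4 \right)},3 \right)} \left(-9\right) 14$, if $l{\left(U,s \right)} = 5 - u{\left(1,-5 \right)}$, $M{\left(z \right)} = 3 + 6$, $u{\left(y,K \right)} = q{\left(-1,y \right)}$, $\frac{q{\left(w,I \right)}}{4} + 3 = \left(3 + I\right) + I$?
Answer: $378$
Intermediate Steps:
$q{\left(w,I \right)} = 8 I$ ($q{\left(w,I \right)} = -12 + 4 \left(\left(3 + I\right) + I\right) = -12 + 4 \left(3 + 2 I\right) = -12 + \left(12 + 8 I\right) = 8 I$)
$u{\left(y,K \right)} = 8 y$
$M{\left(z \right)} = 9$
$l{\left(U,s \right)} = -3$ ($l{\left(U,s \right)} = 5 - 8 \cdot 1 = 5 - 8 = -3$)
$l{\left(M{\left(\left(-1 + 4\right) - 4 \right)},3 \right)} \left(-9\right) 14 = \left(-3\right) \left(-9\right) 14 = 27 \cdot 14 = 378$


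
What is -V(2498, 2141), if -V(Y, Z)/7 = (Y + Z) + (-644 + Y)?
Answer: 45451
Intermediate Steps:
V(Y, Z) = 4508 - 14*Y - 7*Z (V(Y, Z) = -7*((Y + Z) + (-644 + Y)) = -7*(-644 + Z + 2*Y) = 4508 - 14*Y - 7*Z)
-V(2498, 2141) = -(4508 - 14*2498 - 7*2141) = -(4508 - 34972 - 14987) = -1*(-45451) = 45451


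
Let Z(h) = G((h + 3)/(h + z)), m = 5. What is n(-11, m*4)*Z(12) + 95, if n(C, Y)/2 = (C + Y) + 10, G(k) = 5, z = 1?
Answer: 285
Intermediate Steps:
n(C, Y) = 20 + 2*C + 2*Y (n(C, Y) = 2*((C + Y) + 10) = 2*(10 + C + Y) = 20 + 2*C + 2*Y)
Z(h) = 5
n(-11, m*4)*Z(12) + 95 = (20 + 2*(-11) + 2*(5*4))*5 + 95 = (20 - 22 + 2*20)*5 + 95 = (20 - 22 + 40)*5 + 95 = 38*5 + 95 = 190 + 95 = 285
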